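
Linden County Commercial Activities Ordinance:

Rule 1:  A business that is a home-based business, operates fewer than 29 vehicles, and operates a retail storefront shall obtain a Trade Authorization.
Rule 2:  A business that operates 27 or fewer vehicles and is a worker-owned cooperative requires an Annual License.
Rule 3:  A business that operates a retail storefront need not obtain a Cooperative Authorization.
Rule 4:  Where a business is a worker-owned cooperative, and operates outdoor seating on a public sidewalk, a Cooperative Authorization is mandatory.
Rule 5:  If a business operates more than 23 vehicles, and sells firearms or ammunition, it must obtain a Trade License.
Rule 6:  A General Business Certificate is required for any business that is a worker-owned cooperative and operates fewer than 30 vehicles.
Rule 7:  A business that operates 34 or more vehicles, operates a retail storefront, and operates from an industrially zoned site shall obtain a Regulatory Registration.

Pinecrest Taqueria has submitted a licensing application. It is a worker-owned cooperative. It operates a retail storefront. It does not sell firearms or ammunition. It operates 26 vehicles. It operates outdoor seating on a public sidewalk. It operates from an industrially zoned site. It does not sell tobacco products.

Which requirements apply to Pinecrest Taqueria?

Annual License, General Business Certificate

Rule 1: operates from an industrially zoned site (not: is a home-based business); vehicles 26 < 29; operates a retail storefront → Trade Authorization not required.
Rule 2: vehicles 26 ≤ 27; is a worker-owned cooperative → Annual License required.
Rule 3: operates a retail storefront → exempt from Cooperative Authorization.
Rule 4: is a worker-owned cooperative; operates outdoor seating on a public sidewalk → Cooperative Authorization required.
Rule 5: vehicles 26 > 23; does not sell firearms or ammunition → Trade License not required.
Rule 6: is a worker-owned cooperative; vehicles 26 < 30 → General Business Certificate required.
Rule 7: vehicles 26 < 34; operates a retail storefront; operates from an industrially zoned site → Regulatory Registration not required.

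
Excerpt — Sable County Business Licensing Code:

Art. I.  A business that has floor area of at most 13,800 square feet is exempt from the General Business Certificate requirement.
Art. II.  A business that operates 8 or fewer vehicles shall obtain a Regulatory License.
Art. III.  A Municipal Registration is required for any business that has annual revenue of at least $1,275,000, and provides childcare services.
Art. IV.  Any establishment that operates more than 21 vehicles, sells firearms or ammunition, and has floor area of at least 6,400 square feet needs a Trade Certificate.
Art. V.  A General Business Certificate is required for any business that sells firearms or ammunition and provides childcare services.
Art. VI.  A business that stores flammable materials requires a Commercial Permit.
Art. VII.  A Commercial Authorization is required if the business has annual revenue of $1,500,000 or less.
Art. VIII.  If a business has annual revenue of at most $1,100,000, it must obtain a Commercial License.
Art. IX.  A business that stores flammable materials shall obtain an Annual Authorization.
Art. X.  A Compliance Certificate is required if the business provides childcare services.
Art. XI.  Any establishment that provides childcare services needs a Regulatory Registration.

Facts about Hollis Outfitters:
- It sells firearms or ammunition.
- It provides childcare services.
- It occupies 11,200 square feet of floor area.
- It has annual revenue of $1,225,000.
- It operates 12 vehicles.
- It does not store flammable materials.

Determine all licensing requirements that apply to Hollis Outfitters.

Commercial Authorization, Compliance Certificate, Regulatory Registration

Art. I. floor area 11,200 square feet ≤ 13,800 square feet → exempt from General Business Certificate.
Art. II. vehicles 12 > 8 → Regulatory License not required.
Art. III. revenue $1,225,000 < $1,275,000; provides childcare services → Municipal Registration not required.
Art. IV. vehicles 12 ≤ 21; sells firearms or ammunition; floor area 11,200 square feet ≥ 6,400 square feet → Trade Certificate not required.
Art. V. sells firearms or ammunition; provides childcare services → General Business Certificate required.
Art. VI. does not store flammable materials → Commercial Permit not required.
Art. VII. revenue $1,225,000 ≤ $1,500,000 → Commercial Authorization required.
Art. VIII. revenue $1,225,000 > $1,100,000 → Commercial License not required.
Art. IX. does not store flammable materials → Annual Authorization not required.
Art. X. provides childcare services → Compliance Certificate required.
Art. XI. provides childcare services → Regulatory Registration required.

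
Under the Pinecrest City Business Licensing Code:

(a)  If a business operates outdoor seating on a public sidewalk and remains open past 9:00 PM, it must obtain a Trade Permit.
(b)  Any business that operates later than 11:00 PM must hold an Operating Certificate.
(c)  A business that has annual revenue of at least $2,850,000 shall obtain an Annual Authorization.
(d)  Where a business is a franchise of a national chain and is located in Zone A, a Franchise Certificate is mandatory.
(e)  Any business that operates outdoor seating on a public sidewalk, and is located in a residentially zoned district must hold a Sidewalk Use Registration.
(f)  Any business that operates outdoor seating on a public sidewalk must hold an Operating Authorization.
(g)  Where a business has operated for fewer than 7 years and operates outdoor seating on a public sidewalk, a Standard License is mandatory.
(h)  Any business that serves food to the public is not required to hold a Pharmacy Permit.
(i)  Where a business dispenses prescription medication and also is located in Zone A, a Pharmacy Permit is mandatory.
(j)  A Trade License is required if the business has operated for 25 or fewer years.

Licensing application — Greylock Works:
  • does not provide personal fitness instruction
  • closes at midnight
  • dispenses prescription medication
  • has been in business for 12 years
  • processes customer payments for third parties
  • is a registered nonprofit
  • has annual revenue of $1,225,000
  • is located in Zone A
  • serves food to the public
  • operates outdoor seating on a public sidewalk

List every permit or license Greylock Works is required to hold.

Operating Authorization, Operating Certificate, Trade License, Trade Permit

(a) operates outdoor seating on a public sidewalk; closes midnight, after 9:00 PM → Trade Permit required.
(b) closes midnight, after 11:00 PM → Operating Certificate required.
(c) revenue $1,225,000 < $2,850,000 → Annual Authorization not required.
(d) is a registered nonprofit (not: is a franchise of a national chain); is located in Zone A → Franchise Certificate not required.
(e) operates outdoor seating on a public sidewalk; is located in Zone A (not: is located in a residentially zoned district) → Sidewalk Use Registration not required.
(f) operates outdoor seating on a public sidewalk → Operating Authorization required.
(g) years in business 12 ≥ 7; operates outdoor seating on a public sidewalk → Standard License not required.
(h) serves food to the public → exempt from Pharmacy Permit.
(i) dispenses prescription medication; is located in Zone A → Pharmacy Permit required.
(j) years in business 12 ≤ 25 → Trade License required.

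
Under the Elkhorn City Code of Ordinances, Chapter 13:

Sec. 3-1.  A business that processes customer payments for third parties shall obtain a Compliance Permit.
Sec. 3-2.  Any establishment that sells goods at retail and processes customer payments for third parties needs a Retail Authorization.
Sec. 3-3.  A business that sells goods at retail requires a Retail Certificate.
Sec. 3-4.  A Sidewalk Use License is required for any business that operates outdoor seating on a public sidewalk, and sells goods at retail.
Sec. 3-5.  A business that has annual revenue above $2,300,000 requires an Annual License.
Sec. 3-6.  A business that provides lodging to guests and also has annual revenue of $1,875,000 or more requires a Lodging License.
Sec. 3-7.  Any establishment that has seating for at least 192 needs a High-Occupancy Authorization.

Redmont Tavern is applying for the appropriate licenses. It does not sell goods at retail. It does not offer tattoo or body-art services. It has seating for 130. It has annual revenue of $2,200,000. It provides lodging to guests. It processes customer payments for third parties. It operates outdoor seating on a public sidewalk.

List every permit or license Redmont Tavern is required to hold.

Compliance Permit, Lodging License

Sec. 3-1. processes customer payments for third parties → Compliance Permit required.
Sec. 3-2. does not sell goods at retail; processes customer payments for third parties → Retail Authorization not required.
Sec. 3-3. does not sell goods at retail → Retail Certificate not required.
Sec. 3-4. operates outdoor seating on a public sidewalk; does not sell goods at retail → Sidewalk Use License not required.
Sec. 3-5. revenue $2,200,000 ≤ $2,300,000 → Annual License not required.
Sec. 3-6. provides lodging to guests; revenue $2,200,000 ≥ $1,875,000 → Lodging License required.
Sec. 3-7. seating 130 < 192 → High-Occupancy Authorization not required.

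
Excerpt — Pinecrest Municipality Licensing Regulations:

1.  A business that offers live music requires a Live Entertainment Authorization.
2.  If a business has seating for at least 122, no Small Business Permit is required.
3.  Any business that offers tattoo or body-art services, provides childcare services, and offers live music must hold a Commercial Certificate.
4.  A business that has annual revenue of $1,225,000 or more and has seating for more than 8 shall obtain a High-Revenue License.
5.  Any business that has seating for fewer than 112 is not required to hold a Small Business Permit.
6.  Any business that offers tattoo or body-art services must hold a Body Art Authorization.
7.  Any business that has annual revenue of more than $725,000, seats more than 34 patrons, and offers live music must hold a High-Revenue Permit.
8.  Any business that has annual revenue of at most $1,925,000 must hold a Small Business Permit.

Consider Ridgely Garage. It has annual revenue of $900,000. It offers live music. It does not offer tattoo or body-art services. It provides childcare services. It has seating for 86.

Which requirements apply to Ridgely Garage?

High-Revenue Permit, Live Entertainment Authorization

1. offers live music → Live Entertainment Authorization required.
2. seating 86 < 122 → Small Business Permit exemption does not apply.
3. does not offer tattoo or body-art services; provides childcare services; offers live music → Commercial Certificate not required.
4. revenue $900,000 < $1,225,000; seating 86 > 8 → High-Revenue License not required.
5. seating 86 < 112 → exempt from Small Business Permit.
6. does not offer tattoo or body-art services → Body Art Authorization not required.
7. revenue $900,000 > $725,000; seating 86 > 34; offers live music → High-Revenue Permit required.
8. revenue $900,000 ≤ $1,925,000 → Small Business Permit required.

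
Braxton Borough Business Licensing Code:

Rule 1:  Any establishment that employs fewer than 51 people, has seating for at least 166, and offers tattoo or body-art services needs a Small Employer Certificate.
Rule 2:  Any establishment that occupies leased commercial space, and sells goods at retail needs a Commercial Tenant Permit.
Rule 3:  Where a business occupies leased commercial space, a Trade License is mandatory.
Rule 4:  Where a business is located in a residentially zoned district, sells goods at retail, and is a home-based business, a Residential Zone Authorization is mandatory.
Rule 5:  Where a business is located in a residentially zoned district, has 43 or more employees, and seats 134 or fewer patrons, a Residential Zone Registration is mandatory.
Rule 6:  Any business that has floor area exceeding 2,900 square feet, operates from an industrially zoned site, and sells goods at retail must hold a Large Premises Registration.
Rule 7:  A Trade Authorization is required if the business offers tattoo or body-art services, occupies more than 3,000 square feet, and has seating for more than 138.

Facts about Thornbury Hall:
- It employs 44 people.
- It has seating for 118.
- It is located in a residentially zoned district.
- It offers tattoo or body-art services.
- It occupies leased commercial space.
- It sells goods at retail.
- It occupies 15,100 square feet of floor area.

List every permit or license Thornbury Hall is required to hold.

Rule 1: employees 44 < 51; seating 118 < 166; offers tattoo or body-art services → Small Employer Certificate not required.
Rule 2: occupies leased commercial space; sells goods at retail → Commercial Tenant Permit required.
Rule 3: occupies leased commercial space → Trade License required.
Rule 4: is located in a residentially zoned district; sells goods at retail; occupies leased commercial space (not: is a home-based business) → Residential Zone Authorization not required.
Rule 5: is located in a residentially zoned district; employees 44 ≥ 43; seating 118 ≤ 134 → Residential Zone Registration required.
Rule 6: floor area 15,100 square feet > 2,900 square feet; occupies leased commercial space (not: operates from an industrially zoned site); sells goods at retail → Large Premises Registration not required.
Rule 7: offers tattoo or body-art services; floor area 15,100 square feet > 3,000 square feet; seating 118 ≤ 138 → Trade Authorization not required.

Commercial Tenant Permit, Residential Zone Registration, Trade License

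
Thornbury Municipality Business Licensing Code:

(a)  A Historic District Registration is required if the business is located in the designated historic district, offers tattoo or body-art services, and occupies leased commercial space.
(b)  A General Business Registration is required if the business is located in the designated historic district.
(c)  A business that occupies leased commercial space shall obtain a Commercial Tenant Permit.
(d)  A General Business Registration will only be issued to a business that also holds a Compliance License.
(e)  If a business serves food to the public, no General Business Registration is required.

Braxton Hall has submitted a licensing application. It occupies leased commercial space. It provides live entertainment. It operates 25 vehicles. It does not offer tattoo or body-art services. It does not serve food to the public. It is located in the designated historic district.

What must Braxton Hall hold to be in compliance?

Commercial Tenant Permit, Compliance License, General Business Registration

(a) is located in the designated historic district; does not offer tattoo or body-art services; occupies leased commercial space → Historic District Registration not required.
(b) is located in the designated historic district → General Business Registration required.
(c) occupies leased commercial space → Commercial Tenant Permit required.
(d) General Business Registration is required → Compliance License also required.
(e) does not serve food to the public → General Business Registration exemption does not apply.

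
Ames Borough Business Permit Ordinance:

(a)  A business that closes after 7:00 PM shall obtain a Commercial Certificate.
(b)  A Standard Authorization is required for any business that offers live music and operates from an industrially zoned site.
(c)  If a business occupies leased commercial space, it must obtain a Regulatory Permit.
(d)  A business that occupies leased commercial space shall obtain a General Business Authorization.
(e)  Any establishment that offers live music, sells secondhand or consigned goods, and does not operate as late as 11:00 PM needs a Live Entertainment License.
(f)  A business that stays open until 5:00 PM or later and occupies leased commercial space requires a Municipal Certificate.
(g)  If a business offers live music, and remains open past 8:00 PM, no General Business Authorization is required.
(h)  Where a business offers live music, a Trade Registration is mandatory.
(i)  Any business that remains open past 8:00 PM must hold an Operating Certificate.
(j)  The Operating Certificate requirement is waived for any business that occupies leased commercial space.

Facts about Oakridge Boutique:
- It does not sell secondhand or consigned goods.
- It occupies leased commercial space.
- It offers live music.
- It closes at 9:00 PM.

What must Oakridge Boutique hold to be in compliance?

Commercial Certificate, Municipal Certificate, Regulatory Permit, Trade Registration

(a) closes 9:00 PM, after 7:00 PM → Commercial Certificate required.
(b) offers live music; occupies leased commercial space (not: operates from an industrially zoned site) → Standard Authorization not required.
(c) occupies leased commercial space → Regulatory Permit required.
(d) occupies leased commercial space → General Business Authorization required.
(e) offers live music; does not sell secondhand or consigned goods; closes 9:00 PM, at/before 11:00 PM → Live Entertainment License not required.
(f) closes 9:00 PM, after 5:00 PM; occupies leased commercial space → Municipal Certificate required.
(g) offers live music; closes 9:00 PM, after 8:00 PM → exempt from General Business Authorization.
(h) offers live music → Trade Registration required.
(i) closes 9:00 PM, after 8:00 PM → Operating Certificate required.
(j) occupies leased commercial space → exempt from Operating Certificate.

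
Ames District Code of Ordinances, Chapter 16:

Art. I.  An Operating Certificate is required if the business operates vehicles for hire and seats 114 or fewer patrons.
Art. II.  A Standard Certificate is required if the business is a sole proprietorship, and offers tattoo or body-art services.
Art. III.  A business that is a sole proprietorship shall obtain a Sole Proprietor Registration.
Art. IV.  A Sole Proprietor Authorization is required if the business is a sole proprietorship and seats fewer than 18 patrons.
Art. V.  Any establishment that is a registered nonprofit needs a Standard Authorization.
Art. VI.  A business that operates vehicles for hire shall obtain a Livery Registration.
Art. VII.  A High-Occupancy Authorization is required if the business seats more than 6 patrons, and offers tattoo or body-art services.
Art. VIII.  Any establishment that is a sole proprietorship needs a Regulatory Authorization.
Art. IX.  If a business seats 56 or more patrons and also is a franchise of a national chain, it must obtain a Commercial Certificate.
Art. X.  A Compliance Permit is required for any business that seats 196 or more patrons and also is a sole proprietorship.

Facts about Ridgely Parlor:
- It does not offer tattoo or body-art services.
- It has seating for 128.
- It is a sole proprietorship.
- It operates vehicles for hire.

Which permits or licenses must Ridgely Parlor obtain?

Art. I. operates vehicles for hire; seating 128 > 114 → Operating Certificate not required.
Art. II. is a sole proprietorship; does not offer tattoo or body-art services → Standard Certificate not required.
Art. III. is a sole proprietorship → Sole Proprietor Registration required.
Art. IV. is a sole proprietorship; seating 128 ≥ 18 → Sole Proprietor Authorization not required.
Art. V. is a sole proprietorship (not: is a registered nonprofit) → Standard Authorization not required.
Art. VI. operates vehicles for hire → Livery Registration required.
Art. VII. seating 128 > 6; does not offer tattoo or body-art services → High-Occupancy Authorization not required.
Art. VIII. is a sole proprietorship → Regulatory Authorization required.
Art. IX. seating 128 ≥ 56; is a sole proprietorship (not: is a franchise of a national chain) → Commercial Certificate not required.
Art. X. seating 128 < 196; is a sole proprietorship → Compliance Permit not required.

Livery Registration, Regulatory Authorization, Sole Proprietor Registration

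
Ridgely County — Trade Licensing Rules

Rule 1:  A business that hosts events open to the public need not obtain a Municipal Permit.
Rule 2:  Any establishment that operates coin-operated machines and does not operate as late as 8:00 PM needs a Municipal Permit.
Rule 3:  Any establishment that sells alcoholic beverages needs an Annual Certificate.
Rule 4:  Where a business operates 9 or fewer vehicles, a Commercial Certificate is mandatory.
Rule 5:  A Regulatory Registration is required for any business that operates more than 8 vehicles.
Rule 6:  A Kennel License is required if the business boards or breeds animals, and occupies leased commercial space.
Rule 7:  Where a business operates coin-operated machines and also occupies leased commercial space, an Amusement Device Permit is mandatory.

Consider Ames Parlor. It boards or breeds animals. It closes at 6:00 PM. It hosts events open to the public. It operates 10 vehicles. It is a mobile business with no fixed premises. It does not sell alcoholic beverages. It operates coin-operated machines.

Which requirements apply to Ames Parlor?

Regulatory Registration

Rule 1: hosts events open to the public → exempt from Municipal Permit.
Rule 2: operates coin-operated machines; closes 6:00 PM, at/before 8:00 PM → Municipal Permit required.
Rule 3: does not sell alcoholic beverages → Annual Certificate not required.
Rule 4: vehicles 10 > 9 → Commercial Certificate not required.
Rule 5: vehicles 10 > 8 → Regulatory Registration required.
Rule 6: boards or breeds animals; is a mobile business with no fixed premises (not: occupies leased commercial space) → Kennel License not required.
Rule 7: operates coin-operated machines; is a mobile business with no fixed premises (not: occupies leased commercial space) → Amusement Device Permit not required.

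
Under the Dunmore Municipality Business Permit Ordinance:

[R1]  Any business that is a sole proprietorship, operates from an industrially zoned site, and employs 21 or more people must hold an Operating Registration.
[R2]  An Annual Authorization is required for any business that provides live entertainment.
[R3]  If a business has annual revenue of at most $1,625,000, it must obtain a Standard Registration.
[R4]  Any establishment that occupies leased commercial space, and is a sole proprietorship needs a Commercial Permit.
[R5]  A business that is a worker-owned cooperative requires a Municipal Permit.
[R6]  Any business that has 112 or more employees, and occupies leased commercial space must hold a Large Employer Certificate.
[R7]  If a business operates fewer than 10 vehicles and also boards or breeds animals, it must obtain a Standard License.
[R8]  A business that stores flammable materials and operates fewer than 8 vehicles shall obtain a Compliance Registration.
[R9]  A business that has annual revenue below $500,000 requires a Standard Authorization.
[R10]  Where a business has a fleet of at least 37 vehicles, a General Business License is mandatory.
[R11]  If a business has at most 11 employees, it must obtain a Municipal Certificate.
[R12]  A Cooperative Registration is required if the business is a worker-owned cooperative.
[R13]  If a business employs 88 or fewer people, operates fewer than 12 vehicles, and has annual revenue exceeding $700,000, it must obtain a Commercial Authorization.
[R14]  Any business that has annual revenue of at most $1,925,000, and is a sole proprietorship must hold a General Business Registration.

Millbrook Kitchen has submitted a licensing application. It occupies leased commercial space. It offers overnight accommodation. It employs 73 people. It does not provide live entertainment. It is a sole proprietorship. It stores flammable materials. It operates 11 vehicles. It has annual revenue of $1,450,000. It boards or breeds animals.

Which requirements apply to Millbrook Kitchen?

Commercial Authorization, Commercial Permit, General Business Registration, Standard Registration

[R1] is a sole proprietorship; occupies leased commercial space (not: operates from an industrially zoned site); employees 73 ≥ 21 → Operating Registration not required.
[R2] does not provide live entertainment → Annual Authorization not required.
[R3] revenue $1,450,000 ≤ $1,625,000 → Standard Registration required.
[R4] occupies leased commercial space; is a sole proprietorship → Commercial Permit required.
[R5] is a sole proprietorship (not: is a worker-owned cooperative) → Municipal Permit not required.
[R6] employees 73 < 112; occupies leased commercial space → Large Employer Certificate not required.
[R7] vehicles 11 ≥ 10; boards or breeds animals → Standard License not required.
[R8] stores flammable materials; vehicles 11 ≥ 8 → Compliance Registration not required.
[R9] revenue $1,450,000 ≥ $500,000 → Standard Authorization not required.
[R10] vehicles 11 < 37 → General Business License not required.
[R11] employees 73 > 11 → Municipal Certificate not required.
[R12] is a sole proprietorship (not: is a worker-owned cooperative) → Cooperative Registration not required.
[R13] employees 73 ≤ 88; vehicles 11 < 12; revenue $1,450,000 > $700,000 → Commercial Authorization required.
[R14] revenue $1,450,000 ≤ $1,925,000; is a sole proprietorship → General Business Registration required.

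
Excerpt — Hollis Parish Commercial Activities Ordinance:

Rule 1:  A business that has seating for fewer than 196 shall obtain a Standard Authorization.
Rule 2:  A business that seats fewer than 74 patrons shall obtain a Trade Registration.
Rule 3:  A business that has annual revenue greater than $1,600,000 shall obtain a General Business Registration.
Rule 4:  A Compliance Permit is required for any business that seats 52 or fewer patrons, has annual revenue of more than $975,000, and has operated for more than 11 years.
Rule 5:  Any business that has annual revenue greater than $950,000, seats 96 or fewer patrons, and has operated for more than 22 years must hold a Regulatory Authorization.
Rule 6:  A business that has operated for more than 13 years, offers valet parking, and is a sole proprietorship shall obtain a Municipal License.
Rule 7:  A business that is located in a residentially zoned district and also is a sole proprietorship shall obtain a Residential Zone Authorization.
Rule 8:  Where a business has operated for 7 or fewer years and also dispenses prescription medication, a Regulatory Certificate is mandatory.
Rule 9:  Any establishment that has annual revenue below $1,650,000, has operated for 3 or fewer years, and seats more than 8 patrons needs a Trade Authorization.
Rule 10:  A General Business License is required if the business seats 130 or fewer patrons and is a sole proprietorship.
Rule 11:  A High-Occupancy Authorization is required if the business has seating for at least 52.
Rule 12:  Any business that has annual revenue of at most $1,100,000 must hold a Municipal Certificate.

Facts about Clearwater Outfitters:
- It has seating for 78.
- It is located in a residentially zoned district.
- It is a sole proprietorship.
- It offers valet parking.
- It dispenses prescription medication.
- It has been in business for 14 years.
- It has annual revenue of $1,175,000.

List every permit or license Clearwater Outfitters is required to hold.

Rule 1: seating 78 < 196 → Standard Authorization required.
Rule 2: seating 78 ≥ 74 → Trade Registration not required.
Rule 3: revenue $1,175,000 ≤ $1,600,000 → General Business Registration not required.
Rule 4: seating 78 > 52; revenue $1,175,000 > $975,000; years in business 14 > 11 → Compliance Permit not required.
Rule 5: revenue $1,175,000 > $950,000; seating 78 ≤ 96; years in business 14 ≤ 22 → Regulatory Authorization not required.
Rule 6: years in business 14 > 13; offers valet parking; is a sole proprietorship → Municipal License required.
Rule 7: is located in a residentially zoned district; is a sole proprietorship → Residential Zone Authorization required.
Rule 8: years in business 14 > 7; dispenses prescription medication → Regulatory Certificate not required.
Rule 9: revenue $1,175,000 < $1,650,000; years in business 14 > 3; seating 78 > 8 → Trade Authorization not required.
Rule 10: seating 78 ≤ 130; is a sole proprietorship → General Business License required.
Rule 11: seating 78 ≥ 52 → High-Occupancy Authorization required.
Rule 12: revenue $1,175,000 > $1,100,000 → Municipal Certificate not required.

General Business License, High-Occupancy Authorization, Municipal License, Residential Zone Authorization, Standard Authorization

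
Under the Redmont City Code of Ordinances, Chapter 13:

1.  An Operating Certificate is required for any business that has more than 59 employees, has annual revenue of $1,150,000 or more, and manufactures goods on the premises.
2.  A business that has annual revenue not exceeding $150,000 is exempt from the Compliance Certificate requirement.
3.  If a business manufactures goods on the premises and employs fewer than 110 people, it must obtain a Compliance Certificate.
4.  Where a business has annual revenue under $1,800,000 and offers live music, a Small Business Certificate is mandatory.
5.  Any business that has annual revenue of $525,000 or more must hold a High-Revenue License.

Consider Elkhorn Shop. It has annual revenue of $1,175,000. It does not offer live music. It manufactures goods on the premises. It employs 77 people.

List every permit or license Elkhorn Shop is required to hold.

Compliance Certificate, High-Revenue License, Operating Certificate

1. employees 77 > 59; revenue $1,175,000 ≥ $1,150,000; manufactures goods on the premises → Operating Certificate required.
2. revenue $1,175,000 > $150,000 → Compliance Certificate exemption does not apply.
3. manufactures goods on the premises; employees 77 < 110 → Compliance Certificate required.
4. revenue $1,175,000 < $1,800,000; does not offer live music → Small Business Certificate not required.
5. revenue $1,175,000 ≥ $525,000 → High-Revenue License required.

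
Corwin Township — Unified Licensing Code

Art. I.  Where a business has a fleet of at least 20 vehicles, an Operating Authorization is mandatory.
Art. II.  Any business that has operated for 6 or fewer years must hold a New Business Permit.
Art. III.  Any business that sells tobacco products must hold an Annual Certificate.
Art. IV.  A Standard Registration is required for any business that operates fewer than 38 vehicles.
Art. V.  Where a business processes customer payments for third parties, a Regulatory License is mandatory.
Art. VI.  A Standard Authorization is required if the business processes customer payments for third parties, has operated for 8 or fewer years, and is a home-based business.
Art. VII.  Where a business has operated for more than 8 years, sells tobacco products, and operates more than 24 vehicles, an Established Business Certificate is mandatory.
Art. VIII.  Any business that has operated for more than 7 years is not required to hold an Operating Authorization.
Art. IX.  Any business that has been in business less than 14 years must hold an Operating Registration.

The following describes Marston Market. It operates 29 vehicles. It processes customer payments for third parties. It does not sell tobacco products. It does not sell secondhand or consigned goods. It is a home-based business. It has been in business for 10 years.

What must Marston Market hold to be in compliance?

Operating Registration, Regulatory License, Standard Registration

Art. I. vehicles 29 ≥ 20 → Operating Authorization required.
Art. II. years in business 10 > 6 → New Business Permit not required.
Art. III. does not sell tobacco products → Annual Certificate not required.
Art. IV. vehicles 29 < 38 → Standard Registration required.
Art. V. processes customer payments for third parties → Regulatory License required.
Art. VI. processes customer payments for third parties; years in business 10 > 8; is a home-based business → Standard Authorization not required.
Art. VII. years in business 10 > 8; does not sell tobacco products; vehicles 29 > 24 → Established Business Certificate not required.
Art. VIII. years in business 10 > 7 → exempt from Operating Authorization.
Art. IX. years in business 10 < 14 → Operating Registration required.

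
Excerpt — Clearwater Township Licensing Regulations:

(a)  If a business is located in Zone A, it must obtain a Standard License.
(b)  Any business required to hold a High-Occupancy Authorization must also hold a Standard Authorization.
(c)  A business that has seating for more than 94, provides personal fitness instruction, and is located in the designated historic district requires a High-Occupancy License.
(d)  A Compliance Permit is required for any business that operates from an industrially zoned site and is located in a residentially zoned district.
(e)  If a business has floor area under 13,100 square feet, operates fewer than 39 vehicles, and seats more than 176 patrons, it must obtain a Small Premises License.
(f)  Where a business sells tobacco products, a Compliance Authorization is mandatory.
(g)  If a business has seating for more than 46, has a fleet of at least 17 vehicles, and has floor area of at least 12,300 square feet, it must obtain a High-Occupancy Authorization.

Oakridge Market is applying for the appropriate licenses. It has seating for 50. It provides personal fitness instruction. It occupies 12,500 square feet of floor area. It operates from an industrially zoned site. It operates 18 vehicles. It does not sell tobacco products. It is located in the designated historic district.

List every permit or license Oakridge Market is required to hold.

High-Occupancy Authorization, Standard Authorization

(a) is located in the designated historic district (not: is located in Zone A) → Standard License not required.
(b) High-Occupancy Authorization is required → Standard Authorization also required.
(c) seating 50 ≤ 94; provides personal fitness instruction; is located in the designated historic district → High-Occupancy License not required.
(d) operates from an industrially zoned site; is located in the designated historic district (not: is located in a residentially zoned district) → Compliance Permit not required.
(e) floor area 12,500 square feet < 13,100 square feet; vehicles 18 < 39; seating 50 ≤ 176 → Small Premises License not required.
(f) does not sell tobacco products → Compliance Authorization not required.
(g) seating 50 > 46; vehicles 18 ≥ 17; floor area 12,500 square feet ≥ 12,300 square feet → High-Occupancy Authorization required.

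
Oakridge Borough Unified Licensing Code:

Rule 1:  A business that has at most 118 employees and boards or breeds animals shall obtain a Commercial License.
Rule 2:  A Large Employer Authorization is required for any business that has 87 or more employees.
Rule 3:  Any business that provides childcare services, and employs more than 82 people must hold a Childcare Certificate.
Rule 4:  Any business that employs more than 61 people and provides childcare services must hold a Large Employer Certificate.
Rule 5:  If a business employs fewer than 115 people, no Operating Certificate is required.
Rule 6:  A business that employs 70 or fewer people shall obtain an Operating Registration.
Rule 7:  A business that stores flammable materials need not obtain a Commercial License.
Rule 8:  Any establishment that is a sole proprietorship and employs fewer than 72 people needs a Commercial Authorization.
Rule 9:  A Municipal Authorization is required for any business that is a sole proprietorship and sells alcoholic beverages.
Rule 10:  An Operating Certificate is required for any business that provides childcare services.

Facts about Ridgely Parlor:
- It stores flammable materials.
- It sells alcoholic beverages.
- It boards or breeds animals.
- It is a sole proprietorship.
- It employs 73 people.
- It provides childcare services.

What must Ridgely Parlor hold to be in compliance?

Rule 1: employees 73 ≤ 118; boards or breeds animals → Commercial License required.
Rule 2: employees 73 < 87 → Large Employer Authorization not required.
Rule 3: provides childcare services; employees 73 ≤ 82 → Childcare Certificate not required.
Rule 4: employees 73 > 61; provides childcare services → Large Employer Certificate required.
Rule 5: employees 73 < 115 → exempt from Operating Certificate.
Rule 6: employees 73 > 70 → Operating Registration not required.
Rule 7: stores flammable materials → exempt from Commercial License.
Rule 8: is a sole proprietorship; employees 73 ≥ 72 → Commercial Authorization not required.
Rule 9: is a sole proprietorship; sells alcoholic beverages → Municipal Authorization required.
Rule 10: provides childcare services → Operating Certificate required.

Large Employer Certificate, Municipal Authorization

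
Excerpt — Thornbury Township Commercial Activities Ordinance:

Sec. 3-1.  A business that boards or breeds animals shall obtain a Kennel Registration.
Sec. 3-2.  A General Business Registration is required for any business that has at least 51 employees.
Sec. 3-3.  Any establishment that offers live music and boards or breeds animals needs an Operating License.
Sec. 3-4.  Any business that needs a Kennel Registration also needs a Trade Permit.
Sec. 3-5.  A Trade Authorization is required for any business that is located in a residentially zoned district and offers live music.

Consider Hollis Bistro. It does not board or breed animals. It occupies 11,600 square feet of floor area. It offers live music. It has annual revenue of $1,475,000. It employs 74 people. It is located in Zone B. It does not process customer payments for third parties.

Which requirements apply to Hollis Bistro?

Sec. 3-1. does not board or breed animals → Kennel Registration not required.
Sec. 3-2. employees 74 ≥ 51 → General Business Registration required.
Sec. 3-3. offers live music; does not board or breed animals → Operating License not required.
Sec. 3-4. Kennel Registration is not required → no effect.
Sec. 3-5. is located in Zone B (not: is located in a residentially zoned district); offers live music → Trade Authorization not required.

General Business Registration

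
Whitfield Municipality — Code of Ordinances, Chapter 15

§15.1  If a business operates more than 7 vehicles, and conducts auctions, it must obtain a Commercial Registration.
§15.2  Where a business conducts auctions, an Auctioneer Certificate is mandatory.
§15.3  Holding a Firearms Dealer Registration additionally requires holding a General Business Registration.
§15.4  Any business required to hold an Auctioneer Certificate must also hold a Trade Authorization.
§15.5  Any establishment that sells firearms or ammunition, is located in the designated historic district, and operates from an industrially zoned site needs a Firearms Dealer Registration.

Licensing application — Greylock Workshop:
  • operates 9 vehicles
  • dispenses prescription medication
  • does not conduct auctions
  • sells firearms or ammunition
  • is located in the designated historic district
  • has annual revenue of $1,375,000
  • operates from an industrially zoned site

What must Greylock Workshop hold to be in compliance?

§15.1 vehicles 9 > 7; does not conduct auctions → Commercial Registration not required.
§15.2 does not conduct auctions → Auctioneer Certificate not required.
§15.3 Firearms Dealer Registration is required → General Business Registration also required.
§15.4 Auctioneer Certificate is not required → no effect.
§15.5 sells firearms or ammunition; is located in the designated historic district; operates from an industrially zoned site → Firearms Dealer Registration required.

Firearms Dealer Registration, General Business Registration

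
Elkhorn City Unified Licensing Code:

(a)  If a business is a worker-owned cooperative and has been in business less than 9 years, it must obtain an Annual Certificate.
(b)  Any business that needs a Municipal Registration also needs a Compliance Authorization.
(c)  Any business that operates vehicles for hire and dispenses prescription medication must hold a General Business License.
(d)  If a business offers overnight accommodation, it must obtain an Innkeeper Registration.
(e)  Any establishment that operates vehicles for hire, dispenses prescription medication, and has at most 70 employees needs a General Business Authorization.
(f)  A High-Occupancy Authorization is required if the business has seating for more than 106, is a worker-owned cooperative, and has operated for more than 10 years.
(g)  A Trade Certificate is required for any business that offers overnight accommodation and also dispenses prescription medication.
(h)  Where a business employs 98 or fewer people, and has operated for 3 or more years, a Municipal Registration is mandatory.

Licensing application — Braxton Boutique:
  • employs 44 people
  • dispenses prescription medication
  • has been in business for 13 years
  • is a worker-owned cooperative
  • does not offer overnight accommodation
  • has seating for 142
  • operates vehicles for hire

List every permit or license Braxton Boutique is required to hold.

(a) is a worker-owned cooperative; years in business 13 ≥ 9 → Annual Certificate not required.
(b) Municipal Registration is required → Compliance Authorization also required.
(c) operates vehicles for hire; dispenses prescription medication → General Business License required.
(d) does not offer overnight accommodation → Innkeeper Registration not required.
(e) operates vehicles for hire; dispenses prescription medication; employees 44 ≤ 70 → General Business Authorization required.
(f) seating 142 > 106; is a worker-owned cooperative; years in business 13 > 10 → High-Occupancy Authorization required.
(g) does not offer overnight accommodation; dispenses prescription medication → Trade Certificate not required.
(h) employees 44 ≤ 98; years in business 13 ≥ 3 → Municipal Registration required.

Compliance Authorization, General Business Authorization, General Business License, High-Occupancy Authorization, Municipal Registration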